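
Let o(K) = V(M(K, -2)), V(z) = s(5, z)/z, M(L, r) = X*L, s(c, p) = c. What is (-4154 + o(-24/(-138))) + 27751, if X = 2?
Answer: 188891/8 ≈ 23611.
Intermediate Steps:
M(L, r) = 2*L
V(z) = 5/z
o(K) = 5/(2*K) (o(K) = 5/((2*K)) = 5*(1/(2*K)) = 5/(2*K))
(-4154 + o(-24/(-138))) + 27751 = (-4154 + 5/(2*((-24/(-138))))) + 27751 = (-4154 + 5/(2*((-24*(-1/138))))) + 27751 = (-4154 + 5/(2*(4/23))) + 27751 = (-4154 + (5/2)*(23/4)) + 27751 = (-4154 + 115/8) + 27751 = -33117/8 + 27751 = 188891/8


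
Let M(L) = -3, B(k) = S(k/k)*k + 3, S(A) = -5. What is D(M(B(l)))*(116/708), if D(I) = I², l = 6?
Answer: 87/59 ≈ 1.4746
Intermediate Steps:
B(k) = 3 - 5*k (B(k) = -5*k + 3 = 3 - 5*k)
D(M(B(l)))*(116/708) = (-3)²*(116/708) = 9*(116*(1/708)) = 9*(29/177) = 87/59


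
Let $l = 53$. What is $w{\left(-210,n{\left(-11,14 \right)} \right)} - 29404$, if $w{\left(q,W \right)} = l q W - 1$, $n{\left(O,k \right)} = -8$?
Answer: $59635$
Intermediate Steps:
$w{\left(q,W \right)} = -1 + 53 W q$ ($w{\left(q,W \right)} = 53 q W - 1 = 53 W q - 1 = -1 + 53 W q$)
$w{\left(-210,n{\left(-11,14 \right)} \right)} - 29404 = \left(-1 + 53 \left(-8\right) \left(-210\right)\right) - 29404 = \left(-1 + 89040\right) - 29404 = 89039 - 29404 = 59635$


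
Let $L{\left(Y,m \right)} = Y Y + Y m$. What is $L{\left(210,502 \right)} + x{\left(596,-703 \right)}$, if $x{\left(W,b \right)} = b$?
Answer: $148817$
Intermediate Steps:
$L{\left(Y,m \right)} = Y^{2} + Y m$
$L{\left(210,502 \right)} + x{\left(596,-703 \right)} = 210 \left(210 + 502\right) - 703 = 210 \cdot 712 - 703 = 149520 - 703 = 148817$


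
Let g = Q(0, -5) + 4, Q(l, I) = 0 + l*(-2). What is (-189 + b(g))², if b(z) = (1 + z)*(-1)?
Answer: 37636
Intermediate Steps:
Q(l, I) = -2*l (Q(l, I) = 0 - 2*l = -2*l)
g = 4 (g = -2*0 + 4 = 0 + 4 = 4)
b(z) = -1 - z
(-189 + b(g))² = (-189 + (-1 - 1*4))² = (-189 + (-1 - 4))² = (-189 - 5)² = (-194)² = 37636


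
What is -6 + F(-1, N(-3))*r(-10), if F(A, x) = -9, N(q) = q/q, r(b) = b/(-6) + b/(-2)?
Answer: -66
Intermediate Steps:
r(b) = -2*b/3 (r(b) = b*(-1/6) + b*(-1/2) = -b/6 - b/2 = -2*b/3)
N(q) = 1
-6 + F(-1, N(-3))*r(-10) = -6 - (-6)*(-10) = -6 - 9*20/3 = -6 - 60 = -66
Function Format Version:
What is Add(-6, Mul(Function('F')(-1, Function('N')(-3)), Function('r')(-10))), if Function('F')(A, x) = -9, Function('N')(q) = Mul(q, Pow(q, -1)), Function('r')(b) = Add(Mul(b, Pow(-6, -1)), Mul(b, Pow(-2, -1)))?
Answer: -66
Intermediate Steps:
Function('r')(b) = Mul(Rational(-2, 3), b) (Function('r')(b) = Add(Mul(b, Rational(-1, 6)), Mul(b, Rational(-1, 2))) = Add(Mul(Rational(-1, 6), b), Mul(Rational(-1, 2), b)) = Mul(Rational(-2, 3), b))
Function('N')(q) = 1
Add(-6, Mul(Function('F')(-1, Function('N')(-3)), Function('r')(-10))) = Add(-6, Mul(-9, Mul(Rational(-2, 3), -10))) = Add(-6, Mul(-9, Rational(20, 3))) = Add(-6, -60) = -66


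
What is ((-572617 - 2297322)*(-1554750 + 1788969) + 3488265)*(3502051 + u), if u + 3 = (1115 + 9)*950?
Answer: -3071809574503654848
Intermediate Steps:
u = 1067797 (u = -3 + (1115 + 9)*950 = -3 + 1124*950 = -3 + 1067800 = 1067797)
((-572617 - 2297322)*(-1554750 + 1788969) + 3488265)*(3502051 + u) = ((-572617 - 2297322)*(-1554750 + 1788969) + 3488265)*(3502051 + 1067797) = (-2869939*234219 + 3488265)*4569848 = (-672194242641 + 3488265)*4569848 = -672190754376*4569848 = -3071809574503654848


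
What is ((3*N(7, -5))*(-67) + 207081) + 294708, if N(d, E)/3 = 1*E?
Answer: 504804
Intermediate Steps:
N(d, E) = 3*E (N(d, E) = 3*(1*E) = 3*E)
((3*N(7, -5))*(-67) + 207081) + 294708 = ((3*(3*(-5)))*(-67) + 207081) + 294708 = ((3*(-15))*(-67) + 207081) + 294708 = (-45*(-67) + 207081) + 294708 = (3015 + 207081) + 294708 = 210096 + 294708 = 504804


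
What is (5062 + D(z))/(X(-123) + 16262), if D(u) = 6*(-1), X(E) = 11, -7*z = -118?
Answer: 5056/16273 ≈ 0.31070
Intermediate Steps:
z = 118/7 (z = -⅐*(-118) = 118/7 ≈ 16.857)
D(u) = -6
(5062 + D(z))/(X(-123) + 16262) = (5062 - 6)/(11 + 16262) = 5056/16273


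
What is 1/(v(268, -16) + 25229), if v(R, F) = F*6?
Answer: 1/25133 ≈ 3.9788e-5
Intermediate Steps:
v(R, F) = 6*F
1/(v(268, -16) + 25229) = 1/(6*(-16) + 25229) = 1/(-96 + 25229) = 1/25133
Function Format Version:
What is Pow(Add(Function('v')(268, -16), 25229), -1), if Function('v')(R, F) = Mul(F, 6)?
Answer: Rational(1, 25133) ≈ 3.9788e-5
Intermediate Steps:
Function('v')(R, F) = Mul(6, F)
Pow(Add(Function('v')(268, -16), 25229), -1) = Pow(Add(Mul(6, -16), 25229), -1) = Pow(Add(-96, 25229), -1) = Pow(25133, -1) = Rational(1, 25133)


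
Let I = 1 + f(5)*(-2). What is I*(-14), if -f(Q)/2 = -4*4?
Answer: 882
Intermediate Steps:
f(Q) = 32 (f(Q) = -(-8)*4 = -2*(-16) = 32)
I = -63 (I = 1 + 32*(-2) = 1 - 64 = -63)
I*(-14) = -63*(-14) = 882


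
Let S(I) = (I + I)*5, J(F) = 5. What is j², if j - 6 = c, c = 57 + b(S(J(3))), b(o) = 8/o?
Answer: 2493241/625 ≈ 3989.2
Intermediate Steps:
S(I) = 10*I (S(I) = (2*I)*5 = 10*I)
c = 1429/25 (c = 57 + 8/((10*5)) = 57 + 8/50 = 57 + 8*(1/50) = 57 + 4/25 = 1429/25 ≈ 57.160)
j = 1579/25 (j = 6 + 1429/25 = 1579/25 ≈ 63.160)
j² = (1579/25)² = 2493241/625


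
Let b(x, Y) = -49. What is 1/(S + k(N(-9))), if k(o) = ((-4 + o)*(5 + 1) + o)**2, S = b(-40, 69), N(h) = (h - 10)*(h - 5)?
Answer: 1/3378195 ≈ 2.9602e-7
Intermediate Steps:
N(h) = (-10 + h)*(-5 + h)
S = -49
k(o) = (-24 + 7*o)**2 (k(o) = ((-4 + o)*6 + o)**2 = ((-24 + 6*o) + o)**2 = (-24 + 7*o)**2)
1/(S + k(N(-9))) = 1/(-49 + (-24 + 7*(50 + (-9)**2 - 15*(-9)))**2) = 1/(-49 + (-24 + 7*(50 + 81 + 135))**2) = 1/(-49 + (-24 + 7*266)**2) = 1/(-49 + (-24 + 1862)**2) = 1/(-49 + 1838**2) = 1/(-49 + 3378244) = 1/3378195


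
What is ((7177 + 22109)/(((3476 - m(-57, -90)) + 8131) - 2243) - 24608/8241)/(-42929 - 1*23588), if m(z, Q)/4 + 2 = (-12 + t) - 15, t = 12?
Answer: -513515/287239296828 ≈ -1.7878e-6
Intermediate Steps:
m(z, Q) = -68 (m(z, Q) = -8 + 4*((-12 + 12) - 15) = -8 + 4*(0 - 15) = -8 + 4*(-15) = -8 - 60 = -68)
((7177 + 22109)/(((3476 - m(-57, -90)) + 8131) - 2243) - 24608/8241)/(-42929 - 1*23588) = ((7177 + 22109)/(((3476 - 1*(-68)) + 8131) - 2243) - 24608/8241)/(-42929 - 1*23588) = (29286/(((3476 + 68) + 8131) - 2243) - 24608*1/8241)/(-42929 - 23588) = (29286/((3544 + 8131) - 2243) - 24608/8241)/(-66517) = (29286/(11675 - 2243) - 24608/8241)*(-1/66517) = (29286/9432 - 24608/8241)*(-1/66517) = (29286*(1/9432) - 24608/8241)*(-1/66517) = (1627/524 - 24608/8241)*(-1/66517) = (513515/4318284)*(-1/66517) = -513515/287239296828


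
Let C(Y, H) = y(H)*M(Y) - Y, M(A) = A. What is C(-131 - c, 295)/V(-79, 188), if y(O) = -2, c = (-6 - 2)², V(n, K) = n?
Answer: -585/79 ≈ -7.4051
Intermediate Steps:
c = 64 (c = (-8)² = 64)
C(Y, H) = -3*Y (C(Y, H) = -2*Y - Y = -3*Y)
C(-131 - c, 295)/V(-79, 188) = -3*(-131 - 1*64)/(-79) = -3*(-131 - 64)*(-1/79) = -3*(-195)*(-1/79) = 585*(-1/79) = -585/79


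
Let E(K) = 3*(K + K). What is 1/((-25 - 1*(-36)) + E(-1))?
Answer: ⅕ ≈ 0.20000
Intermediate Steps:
E(K) = 6*K (E(K) = 3*(2*K) = 6*K)
1/((-25 - 1*(-36)) + E(-1)) = 1/((-25 - 1*(-36)) + 6*(-1)) = 1/((-25 + 36) - 6) = 1/(11 - 6) = 1/5 = ⅕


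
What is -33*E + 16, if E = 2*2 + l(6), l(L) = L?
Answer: -314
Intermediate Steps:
E = 10 (E = 2*2 + 6 = 4 + 6 = 10)
-33*E + 16 = -33*10 + 16 = -330 + 16 = -314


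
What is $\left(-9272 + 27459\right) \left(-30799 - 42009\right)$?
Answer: $-1324159096$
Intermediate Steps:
$\left(-9272 + 27459\right) \left(-30799 - 42009\right) = 18187 \left(-72808\right) = -1324159096$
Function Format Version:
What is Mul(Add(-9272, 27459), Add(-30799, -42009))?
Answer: -1324159096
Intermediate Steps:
Mul(Add(-9272, 27459), Add(-30799, -42009)) = Mul(18187, -72808) = -1324159096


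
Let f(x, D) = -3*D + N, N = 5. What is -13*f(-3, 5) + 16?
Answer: 146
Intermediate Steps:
f(x, D) = 5 - 3*D (f(x, D) = -3*D + 5 = 5 - 3*D)
-13*f(-3, 5) + 16 = -13*(5 - 3*5) + 16 = -13*(5 - 15) + 16 = -13*(-10) + 16 = 130 + 16 = 146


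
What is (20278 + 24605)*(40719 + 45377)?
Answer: 3864246768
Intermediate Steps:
(20278 + 24605)*(40719 + 45377) = 44883*86096 = 3864246768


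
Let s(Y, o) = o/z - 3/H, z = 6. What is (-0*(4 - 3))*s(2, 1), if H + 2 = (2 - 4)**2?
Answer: 0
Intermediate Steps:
H = 2 (H = -2 + (2 - 4)**2 = -2 + (-2)**2 = -2 + 4 = 2)
s(Y, o) = -3/2 + o/6 (s(Y, o) = o/6 - 3/2 = -3/2 + o/6)
(-0*(4 - 3))*s(2, 1) = (-0*(4 - 3))*(-3/2 + (1/6)*1) = (-0)*(-3/2 + 1/6) = -80*0*(-4/3) = 0*(-4/3) = 0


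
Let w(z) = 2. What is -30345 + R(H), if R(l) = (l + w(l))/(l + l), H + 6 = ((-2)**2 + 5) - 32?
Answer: -1759983/58 ≈ -30345.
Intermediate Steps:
H = -29 (H = -6 + (((-2)**2 + 5) - 32) = -6 + ((4 + 5) - 32) = -6 + (9 - 32) = -6 - 23 = -29)
R(l) = (2 + l)/(2*l) (R(l) = (l + 2)/(l + l) = (2 + l)/((2*l)) = (2 + l)*(1/(2*l)) = (2 + l)/(2*l))
-30345 + R(H) = -30345 + (1/2)*(2 - 29)/(-29) = -30345 + (1/2)*(-1/29)*(-27) = -30345 + 27/58 = -1759983/58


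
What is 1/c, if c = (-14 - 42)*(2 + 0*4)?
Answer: -1/112 ≈ -0.0089286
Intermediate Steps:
c = -112 (c = -56*(2 + 0) = -56*2 = -112)
1/c = 1/(-112) = -1/112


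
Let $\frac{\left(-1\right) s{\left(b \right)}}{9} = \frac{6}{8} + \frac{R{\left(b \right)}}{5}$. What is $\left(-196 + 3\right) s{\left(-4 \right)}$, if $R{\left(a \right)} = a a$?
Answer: $\frac{137223}{20} \approx 6861.1$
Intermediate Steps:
$R{\left(a \right)} = a^{2}$
$s{\left(b \right)} = - \frac{27}{4} - \frac{9 b^{2}}{5}$ ($s{\left(b \right)} = - 9 \left(\frac{6}{8} + \frac{b^{2}}{5}\right) = - 9 \left(6 \cdot \frac{1}{8} + b^{2} \cdot \frac{1}{5}\right) = - 9 \left(\frac{3}{4} + \frac{b^{2}}{5}\right) = - \frac{27}{4} - \frac{9 b^{2}}{5}$)
$\left(-196 + 3\right) s{\left(-4 \right)} = \left(-196 + 3\right) \left(- \frac{27}{4} - \frac{9 \left(-4\right)^{2}}{5}\right) = - 193 \left(- \frac{27}{4} - \frac{144}{5}\right) = \left(-193\right) \left(- \frac{711}{20}\right) = \frac{137223}{20}$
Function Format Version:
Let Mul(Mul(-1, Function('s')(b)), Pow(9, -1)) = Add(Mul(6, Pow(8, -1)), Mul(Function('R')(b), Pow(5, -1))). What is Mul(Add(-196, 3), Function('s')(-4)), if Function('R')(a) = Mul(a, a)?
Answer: Rational(137223, 20) ≈ 6861.1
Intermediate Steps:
Function('R')(a) = Pow(a, 2)
Function('s')(b) = Add(Rational(-27, 4), Mul(Rational(-9, 5), Pow(b, 2))) (Function('s')(b) = Mul(-9, Add(Mul(6, Pow(8, -1)), Mul(Pow(b, 2), Pow(5, -1)))) = Mul(-9, Add(Mul(6, Rational(1, 8)), Mul(Pow(b, 2), Rational(1, 5)))) = Mul(-9, Add(Rational(3, 4), Mul(Rational(1, 5), Pow(b, 2)))) = Add(Rational(-27, 4), Mul(Rational(-9, 5), Pow(b, 2))))
Mul(Add(-196, 3), Function('s')(-4)) = Mul(Add(-196, 3), Add(Rational(-27, 4), Mul(Rational(-9, 5), Pow(-4, 2)))) = Mul(-193, Add(Rational(-27, 4), Mul(Rational(-9, 5), 16))) = Mul(-193, Add(Rational(-27, 4), Rational(-144, 5))) = Mul(-193, Rational(-711, 20)) = Rational(137223, 20)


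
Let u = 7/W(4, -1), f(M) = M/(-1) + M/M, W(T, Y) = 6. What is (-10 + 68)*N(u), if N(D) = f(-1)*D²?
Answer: 1421/9 ≈ 157.89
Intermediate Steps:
f(M) = 1 - M (f(M) = M*(-1) + 1 = -M + 1 = 1 - M)
u = 7/6 ≈ 1.1667
N(D) = 2*D² (N(D) = (1 - 1*(-1))*D² = (1 + 1)*D² = 2*D²)
(-10 + 68)*N(u) = (-10 + 68)*(2*(7/6)²) = 58*(2*(49/36)) = 58*(49/18) = 1421/9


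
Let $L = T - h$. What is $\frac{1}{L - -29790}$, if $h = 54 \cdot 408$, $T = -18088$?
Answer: $- \frac{1}{10330} \approx -9.6805 \cdot 10^{-5}$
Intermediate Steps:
$h = 22032$
$L = -40120$ ($L = -18088 - 22032 = -40120$)
$\frac{1}{L - -29790} = \frac{1}{-40120 - -29790} = \frac{1}{-40120 + 29790} = \frac{1}{-10330} = - \frac{1}{10330}$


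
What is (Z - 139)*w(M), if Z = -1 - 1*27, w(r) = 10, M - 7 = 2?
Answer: -1670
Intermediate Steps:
M = 9 (M = 7 + 2 = 9)
Z = -28 (Z = -1 - 27 = -28)
(Z - 139)*w(M) = (-28 - 139)*10 = -167*10 = -1670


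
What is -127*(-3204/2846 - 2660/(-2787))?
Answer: 86308438/3965901 ≈ 21.763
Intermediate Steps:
-127*(-3204/2846 - 2660/(-2787)) = -127*(-3204*1/2846 - 2660*(-1/2787)) = -127*(-1602/1423 + 2660/2787) = -127*(-679594/3965901) = 86308438/3965901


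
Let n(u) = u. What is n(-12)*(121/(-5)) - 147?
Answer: 717/5 ≈ 143.40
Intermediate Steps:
n(-12)*(121/(-5)) - 147 = -1452/(-5) - 147 = -1452*(-1)/5 - 147 = -12*(-121/5) - 147 = 1452/5 - 147 = 717/5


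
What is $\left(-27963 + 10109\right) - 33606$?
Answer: $-51460$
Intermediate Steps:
$\left(-27963 + 10109\right) - 33606 = -17854 - 33606 = -51460$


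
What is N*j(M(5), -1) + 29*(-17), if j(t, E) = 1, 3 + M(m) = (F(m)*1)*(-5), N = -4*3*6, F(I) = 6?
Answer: -565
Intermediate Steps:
N = -72 (N = -12*6 = -72)
M(m) = -33 (M(m) = -3 + (6*1)*(-5) = -3 + 6*(-5) = -3 - 30 = -33)
N*j(M(5), -1) + 29*(-17) = -72*1 + 29*(-17) = -72 - 493 = -565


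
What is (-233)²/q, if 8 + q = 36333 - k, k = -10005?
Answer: 54289/46330 ≈ 1.1718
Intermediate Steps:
q = 46330 (q = -8 + (36333 - 1*(-10005)) = -8 + (36333 + 10005) = -8 + 46338 = 46330)
(-233)²/q = (-233)²/46330 = 54289*(1/46330) = 54289/46330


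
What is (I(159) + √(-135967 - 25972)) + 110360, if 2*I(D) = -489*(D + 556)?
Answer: -128915/2 + I*√161939 ≈ -64458.0 + 402.42*I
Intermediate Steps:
I(D) = -135942 - 489*D/2 (I(D) = (-489*(D + 556))/2 = (-489*(556 + D))/2 = (-271884 - 489*D)/2 = -135942 - 489*D/2)
(I(159) + √(-135967 - 25972)) + 110360 = ((-135942 - 489/2*159) + √(-135967 - 25972)) + 110360 = ((-135942 - 77751/2) + √(-161939)) + 110360 = (-349635/2 + I*√161939) + 110360 = -128915/2 + I*√161939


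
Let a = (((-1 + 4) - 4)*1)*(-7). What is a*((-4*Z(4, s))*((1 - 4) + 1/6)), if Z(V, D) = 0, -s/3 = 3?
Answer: 0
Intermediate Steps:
s = -9 (s = -3*3 = -9)
a = 7 (a = ((3 - 4)*1)*(-7) = -1*1*(-7) = -1*(-7) = 7)
a*((-4*Z(4, s))*((1 - 4) + 1/6)) = 7*((-4*0)*((1 - 4) + 1/6)) = 7*(0*(-3 + 1*(⅙))) = 7*(0*(-3 + ⅙)) = 7*(0*(-17/6)) = 7*0 = 0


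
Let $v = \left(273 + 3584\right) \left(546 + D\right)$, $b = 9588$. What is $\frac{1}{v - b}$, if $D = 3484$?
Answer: $\frac{1}{15534122} \approx 6.4374 \cdot 10^{-8}$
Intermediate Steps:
$v = 15543710$ ($v = \left(273 + 3584\right) \left(546 + 3484\right) = 3857 \cdot 4030 = 15543710$)
$\frac{1}{v - b} = \frac{1}{15543710 - 9588} = \frac{1}{15534122}$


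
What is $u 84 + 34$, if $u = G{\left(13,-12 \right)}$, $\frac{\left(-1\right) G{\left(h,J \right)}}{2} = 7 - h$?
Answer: $1042$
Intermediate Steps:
$G{\left(h,J \right)} = -14 + 2 h$ ($G{\left(h,J \right)} = - 2 \left(7 - h\right) = -14 + 2 h$)
$u = 12$ ($u = -14 + 2 \cdot 13 = -14 + 26 = 12$)
$u 84 + 34 = 12 \cdot 84 + 34 = 1008 + 34 = 1042$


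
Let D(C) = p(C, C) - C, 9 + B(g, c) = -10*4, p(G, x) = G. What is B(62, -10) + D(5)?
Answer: -49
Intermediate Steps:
B(g, c) = -49 (B(g, c) = -9 - 10*4 = -9 - 40 = -49)
D(C) = 0 (D(C) = C - C = 0)
B(62, -10) + D(5) = -49 + 0 = -49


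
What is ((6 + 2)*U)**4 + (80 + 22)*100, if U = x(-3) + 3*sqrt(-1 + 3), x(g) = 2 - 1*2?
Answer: 1337304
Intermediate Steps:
x(g) = 0 (x(g) = 2 - 2 = 0)
U = 3*sqrt(2) (U = 0 + 3*sqrt(-1 + 3) = 0 + 3*sqrt(2) = 3*sqrt(2) ≈ 4.2426)
((6 + 2)*U)**4 + (80 + 22)*100 = ((6 + 2)*(3*sqrt(2)))**4 + (80 + 22)*100 = (8*(3*sqrt(2)))**4 + 102*100 = (24*sqrt(2))**4 + 10200 = 1327104 + 10200 = 1337304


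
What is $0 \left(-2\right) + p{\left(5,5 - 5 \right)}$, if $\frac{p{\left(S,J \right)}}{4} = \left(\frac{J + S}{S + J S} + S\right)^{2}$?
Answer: $144$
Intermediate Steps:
$p{\left(S,J \right)} = 4 \left(S + \frac{J + S}{S + J S}\right)^{2}$ ($p{\left(S,J \right)} = 4 \left(\frac{J + S}{S + J S} + S\right)^{2} = 4 \left(S + \frac{J + S}{S + J S}\right)^{2}$)
$0 \left(-2\right) + p{\left(5,5 - 5 \right)} = 0 \left(-2\right) + \frac{4 \left(\left(5 - 5\right) + 5 + 5^{2} + \left(5 - 5\right) 5^{2}\right)^{2}}{25 \left(1 + \left(5 - 5\right)\right)^{2}} = 0 + 4 \cdot \frac{1}{25} \frac{1}{\left(1 + \left(5 - 5\right)\right)^{2}} \left(\left(5 - 5\right) + 5 + 25 + \left(5 - 5\right) 25\right)^{2} = 0 + 4 \cdot \frac{1}{25} \frac{1}{\left(1 + 0\right)^{2}} \left(0 + 5 + 25 + 0 \cdot 25\right)^{2} = 0 + 4 \cdot \frac{1}{25} \cdot 1^{-2} \left(0 + 5 + 25 + 0\right)^{2} = 0 + 4 \cdot \frac{1}{25} \cdot 1 \cdot 30^{2} = 0 + 4 \cdot \frac{1}{25} \cdot 1 \cdot 900 = 0 + 144 = 144$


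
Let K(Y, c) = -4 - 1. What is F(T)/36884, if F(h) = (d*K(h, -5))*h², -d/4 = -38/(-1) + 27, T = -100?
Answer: 3250000/9221 ≈ 352.46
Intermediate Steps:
K(Y, c) = -5
d = -260 (d = -4*(-38/(-1) + 27) = -4*(-38*(-1) + 27) = -4*(38 + 27) = -4*65 = -260)
F(h) = 1300*h² (F(h) = (-260*(-5))*h² = 1300*h²)
F(T)/36884 = (1300*(-100)²)/36884 = (1300*10000)*(1/36884) = 13000000*(1/36884) = 3250000/9221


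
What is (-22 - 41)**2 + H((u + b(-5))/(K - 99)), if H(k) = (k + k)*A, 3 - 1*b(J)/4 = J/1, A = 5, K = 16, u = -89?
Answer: 329997/83 ≈ 3975.9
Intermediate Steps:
b(J) = 12 - 4*J (b(J) = 12 - 4*J/1 = 12 - 4*J)
H(k) = 10*k (H(k) = (k + k)*5 = (2*k)*5 = 10*k)
(-22 - 41)**2 + H((u + b(-5))/(K - 99)) = (-22 - 41)**2 + 10*((-89 + (12 - 4*(-5)))/(16 - 99)) = (-63)**2 + 10*((-89 + (12 + 20))/(-83)) = 3969 + 10*((-89 + 32)*(-1/83)) = 3969 + 10*(-57*(-1/83)) = 3969 + 10*(57/83) = 3969 + 570/83 = 329997/83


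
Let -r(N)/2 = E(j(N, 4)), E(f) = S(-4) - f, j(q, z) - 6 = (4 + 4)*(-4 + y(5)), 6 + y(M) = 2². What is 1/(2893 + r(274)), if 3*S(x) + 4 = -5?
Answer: 1/2815 ≈ 0.00035524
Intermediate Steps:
y(M) = -2 (y(M) = -6 + 2² = -6 + 4 = -2)
S(x) = -3 (S(x) = -4/3 + (⅓)*(-5) = -4/3 - 5/3 = -3)
j(q, z) = -42 (j(q, z) = 6 + (4 + 4)*(-4 - 2) = 6 + 8*(-6) = 6 - 48 = -42)
E(f) = -3 - f
r(N) = -78 (r(N) = -2*(-3 - 1*(-42)) = -2*(-3 + 42) = -2*39 = -78)
1/(2893 + r(274)) = 1/(2893 - 78) = 1/2815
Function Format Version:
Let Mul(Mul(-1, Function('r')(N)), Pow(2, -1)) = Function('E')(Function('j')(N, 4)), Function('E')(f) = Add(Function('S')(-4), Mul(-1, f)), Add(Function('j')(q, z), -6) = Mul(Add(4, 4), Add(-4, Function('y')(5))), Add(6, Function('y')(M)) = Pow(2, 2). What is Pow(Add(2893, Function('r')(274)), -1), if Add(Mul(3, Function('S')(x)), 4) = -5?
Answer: Rational(1, 2815) ≈ 0.00035524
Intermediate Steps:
Function('y')(M) = -2 (Function('y')(M) = Add(-6, Pow(2, 2)) = Add(-6, 4) = -2)
Function('S')(x) = -3 (Function('S')(x) = Add(Rational(-4, 3), Mul(Rational(1, 3), -5)) = Add(Rational(-4, 3), Rational(-5, 3)) = -3)
Function('j')(q, z) = -42 (Function('j')(q, z) = Add(6, Mul(Add(4, 4), Add(-4, -2))) = Add(6, Mul(8, -6)) = Add(6, -48) = -42)
Function('E')(f) = Add(-3, Mul(-1, f))
Function('r')(N) = -78 (Function('r')(N) = Mul(-2, Add(-3, Mul(-1, -42))) = Mul(-2, Add(-3, 42)) = Mul(-2, 39) = -78)
Pow(Add(2893, Function('r')(274)), -1) = Pow(Add(2893, -78), -1) = Pow(2815, -1) = Rational(1, 2815)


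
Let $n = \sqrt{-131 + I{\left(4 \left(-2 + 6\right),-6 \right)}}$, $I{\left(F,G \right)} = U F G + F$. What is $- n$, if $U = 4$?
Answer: $- i \sqrt{499} \approx - 22.338 i$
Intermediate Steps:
$I{\left(F,G \right)} = F + 4 F G$ ($I{\left(F,G \right)} = 4 F G + F = F + 4 F G$)
$n = i \sqrt{499}$ ($n = \sqrt{-131 + 4 \left(-2 + 6\right) \left(1 + 4 \left(-6\right)\right)} = \sqrt{-131 + 4 \cdot 4 \left(1 - 24\right)} = \sqrt{-131 + 16 \left(-23\right)} = \sqrt{-131 - 368} = \sqrt{-499} = i \sqrt{499} \approx 22.338 i$)
$- n = - i \sqrt{499}$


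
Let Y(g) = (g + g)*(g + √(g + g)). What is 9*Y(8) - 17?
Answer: 1711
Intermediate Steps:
Y(g) = 2*g*(g + √2*√g) (Y(g) = (2*g)*(g + √(2*g)) = (2*g)*(g + √2*√g) = 2*g*(g + √2*√g))
9*Y(8) - 17 = 9*(2*8² + 2*√2*8^(3/2)) - 17 = 9*(2*64 + 2*√2*(16*√2)) - 17 = 9*(128 + 64) - 17 = 9*192 - 17 = 1728 - 17 = 1711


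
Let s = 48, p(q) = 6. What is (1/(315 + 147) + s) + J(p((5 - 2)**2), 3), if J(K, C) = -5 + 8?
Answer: 23563/462 ≈ 51.002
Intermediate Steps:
J(K, C) = 3
(1/(315 + 147) + s) + J(p((5 - 2)**2), 3) = (1/(315 + 147) + 48) + 3 = (1/462 + 48) + 3 = 22177/462 + 3 = 23563/462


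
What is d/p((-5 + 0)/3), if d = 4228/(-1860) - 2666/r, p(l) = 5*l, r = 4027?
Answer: 5496229/15604625 ≈ 0.35222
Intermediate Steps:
d = -5496229/1872555 (d = 4228/(-1860) - 2666/4027 = 4228*(-1/1860) - 2666*1/4027 = -1057/465 - 2666/4027 = -5496229/1872555 ≈ -2.9352)
d/p((-5 + 0)/3) = -5496229*3/(5*(-5 + 0))/1872555 = -5496229/(1872555*(5*(-5*⅓))) = -5496229/(1872555*(5*(-5/3))) = -5496229/(1872555*(-25/3)) = -5496229/1872555*(-3/25) = 5496229/15604625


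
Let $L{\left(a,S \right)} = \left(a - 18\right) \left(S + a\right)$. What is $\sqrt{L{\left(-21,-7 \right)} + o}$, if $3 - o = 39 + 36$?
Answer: $2 \sqrt{255} \approx 31.937$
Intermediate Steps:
$o = -72$ ($o = 3 - \left(39 + 36\right) = 3 - 75 = -72$)
$L{\left(a,S \right)} = \left(-18 + a\right) \left(S + a\right)$
$\sqrt{L{\left(-21,-7 \right)} + o} = \sqrt{\left(\left(-21\right)^{2} - -126 - -378 - -147\right) - 72} = \sqrt{\left(441 + 126 + 378 + 147\right) - 72} = \sqrt{1092 - 72} = \sqrt{1020} = 2 \sqrt{255}$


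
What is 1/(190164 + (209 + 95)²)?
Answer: 1/282580 ≈ 3.5388e-6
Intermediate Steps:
1/(190164 + (209 + 95)²) = 1/(190164 + 304²) = 1/(190164 + 92416) = 1/282580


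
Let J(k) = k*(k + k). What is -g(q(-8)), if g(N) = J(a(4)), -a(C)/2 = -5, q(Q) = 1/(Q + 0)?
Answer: -200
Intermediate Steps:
q(Q) = 1/Q
a(C) = 10 (a(C) = -2*(-5) = 10)
J(k) = 2*k² (J(k) = k*(2*k) = 2*k²)
g(N) = 200 (g(N) = 2*10² = 2*100 = 200)
-g(q(-8)) = -1*200 = -200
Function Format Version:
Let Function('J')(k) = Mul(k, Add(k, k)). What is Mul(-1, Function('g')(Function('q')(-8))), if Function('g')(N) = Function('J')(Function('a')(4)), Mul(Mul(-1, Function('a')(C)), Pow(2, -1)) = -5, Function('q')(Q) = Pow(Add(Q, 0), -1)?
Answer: -200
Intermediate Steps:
Function('q')(Q) = Pow(Q, -1)
Function('a')(C) = 10 (Function('a')(C) = Mul(-2, -5) = 10)
Function('J')(k) = Mul(2, Pow(k, 2)) (Function('J')(k) = Mul(k, Mul(2, k)) = Mul(2, Pow(k, 2)))
Function('g')(N) = 200 (Function('g')(N) = Mul(2, Pow(10, 2)) = Mul(2, 100) = 200)
Mul(-1, Function('g')(Function('q')(-8))) = Mul(-1, 200) = -200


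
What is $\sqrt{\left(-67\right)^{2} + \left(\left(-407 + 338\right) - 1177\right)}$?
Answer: $\sqrt{3243} \approx 56.947$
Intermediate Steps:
$\sqrt{\left(-67\right)^{2} + \left(\left(-407 + 338\right) - 1177\right)} = \sqrt{4489 - 1246} = \sqrt{3243}$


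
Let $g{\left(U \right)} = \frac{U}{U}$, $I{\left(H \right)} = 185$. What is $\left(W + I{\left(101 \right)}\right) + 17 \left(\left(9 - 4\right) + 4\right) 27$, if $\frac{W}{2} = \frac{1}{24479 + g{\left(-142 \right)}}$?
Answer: $\frac{52827841}{12240} \approx 4316.0$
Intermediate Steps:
$g{\left(U \right)} = 1$
$W = \frac{1}{12240}$ ($W = \frac{2}{24479 + 1} = \frac{2}{24480} = 2 \cdot \frac{1}{24480} = \frac{1}{12240} \approx 8.1699 \cdot 10^{-5}$)
$\left(W + I{\left(101 \right)}\right) + 17 \left(\left(9 - 4\right) + 4\right) 27 = \left(\frac{1}{12240} + 185\right) + 17 \left(\left(9 - 4\right) + 4\right) 27 = \frac{2264401}{12240} + 17 \left(5 + 4\right) 27 = \frac{2264401}{12240} + 17 \cdot 9 \cdot 27 = \frac{2264401}{12240} + 153 \cdot 27 = \frac{2264401}{12240} + 4131 = \frac{52827841}{12240}$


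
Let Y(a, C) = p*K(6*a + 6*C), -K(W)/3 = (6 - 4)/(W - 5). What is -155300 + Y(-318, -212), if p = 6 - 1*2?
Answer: -494630476/3185 ≈ -1.5530e+5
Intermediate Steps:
p = 4 (p = 6 - 2 = 4)
K(W) = -6/(-5 + W) (K(W) = -3*(6 - 4)/(W - 5) = -6/(-5 + W))
Y(a, C) = -24/(-5 + 6*C + 6*a) (Y(a, C) = 4*(-6/(-5 + (6*a + 6*C))) = 4*(-6/(-5 + (6*C + 6*a))) = 4*(-6/(-5 + 6*C + 6*a)) = -24/(-5 + 6*C + 6*a))
-155300 + Y(-318, -212) = -155300 - 24/(-5 + 6*(-212) + 6*(-318)) = -155300 - 24/(-5 - 1272 - 1908) = -155300 - 24/(-3185) = -155300 - 24*(-1/3185) = -155300 + 24/3185 = -494630476/3185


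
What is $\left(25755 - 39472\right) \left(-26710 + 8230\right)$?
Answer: $253490160$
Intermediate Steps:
$\left(25755 - 39472\right) \left(-26710 + 8230\right) = \left(-13717\right) \left(-18480\right) = 253490160$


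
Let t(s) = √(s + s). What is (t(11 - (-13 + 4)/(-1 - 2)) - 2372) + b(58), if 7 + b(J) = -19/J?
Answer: -137769/58 ≈ -2375.3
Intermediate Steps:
b(J) = -7 - 19/J
t(s) = √2*√s (t(s) = √(2*s) = √2*√s)
(t(11 - (-13 + 4)/(-1 - 2)) - 2372) + b(58) = (√2*√(11 - (-13 + 4)/(-1 - 2)) - 2372) + (-7 - 19/58) = (√2*√(11 - (-9)/(-3)) - 2372) + (-7 - 19*1/58) = (√2*√(11 - (-9)*(-1)/3) - 2372) + (-7 - 19/58) = (√2*√(11 - 1*3) - 2372) - 425/58 = (√2*√(11 - 3) - 2372) - 425/58 = (√2*√8 - 2372) - 425/58 = (√2*(2*√2) - 2372) - 425/58 = (4 - 2372) - 425/58 = -2368 - 425/58 = -137769/58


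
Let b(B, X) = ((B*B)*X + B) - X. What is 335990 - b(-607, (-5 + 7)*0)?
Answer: 336597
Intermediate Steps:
b(B, X) = B - X + X*B**2 (b(B, X) = (B**2*X + B) - X = (X*B**2 + B) - X = (B + X*B**2) - X = B - X + X*B**2)
335990 - b(-607, (-5 + 7)*0) = 335990 - (-607 - (-5 + 7)*0 + ((-5 + 7)*0)*(-607)**2) = 335990 - (-607 - 2*0 + (2*0)*368449) = 335990 - (-607 - 1*0 + 0*368449) = 335990 - (-607 + 0 + 0) = 335990 - 1*(-607) = 335990 + 607 = 336597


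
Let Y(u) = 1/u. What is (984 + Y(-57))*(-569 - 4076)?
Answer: -260524115/57 ≈ -4.5706e+6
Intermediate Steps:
(984 + Y(-57))*(-569 - 4076) = (984 + 1/(-57))*(-569 - 4076) = (984 - 1/57)*(-4645) = (56087/57)*(-4645) = -260524115/57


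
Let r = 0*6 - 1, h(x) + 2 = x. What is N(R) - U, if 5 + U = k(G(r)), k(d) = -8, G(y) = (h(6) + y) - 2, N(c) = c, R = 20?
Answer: 33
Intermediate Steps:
h(x) = -2 + x
r = -1 (r = 0 - 1 = -1)
G(y) = 2 + y (G(y) = ((-2 + 6) + y) - 2 = (4 + y) - 2 = 2 + y)
U = -13 (U = -5 - 8 = -13)
N(R) - U = 20 - 1*(-13) = 20 + 13 = 33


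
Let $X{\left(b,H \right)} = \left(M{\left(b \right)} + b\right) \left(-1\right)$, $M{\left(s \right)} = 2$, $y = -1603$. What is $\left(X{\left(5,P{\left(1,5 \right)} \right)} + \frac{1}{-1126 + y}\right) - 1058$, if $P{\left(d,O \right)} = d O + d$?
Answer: $- \frac{2906386}{2729} \approx -1065.0$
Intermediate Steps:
$P{\left(d,O \right)} = d + O d$ ($P{\left(d,O \right)} = O d + d = d + O d$)
$X{\left(b,H \right)} = -2 - b$ ($X{\left(b,H \right)} = \left(2 + b\right) \left(-1\right) = -2 - b$)
$\left(X{\left(5,P{\left(1,5 \right)} \right)} + \frac{1}{-1126 + y}\right) - 1058 = \left(\left(-2 - 5\right) + \frac{1}{-1126 - 1603}\right) - 1058 = \left(\left(-2 - 5\right) + \frac{1}{-2729}\right) - 1058 = \left(-7 - \frac{1}{2729}\right) - 1058 = - \frac{19104}{2729} - 1058 = - \frac{2906386}{2729}$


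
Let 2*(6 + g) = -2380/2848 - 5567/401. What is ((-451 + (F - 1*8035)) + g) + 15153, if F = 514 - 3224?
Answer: 2251913525/571024 ≈ 3943.6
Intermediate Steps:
g = -7628443/571024 (g = -6 + (-2380/2848 - 5567/401)/2 = -6 + (-2380*1/2848 - 5567*1/401)/2 = -6 + (-595/712 - 5567/401)/2 = -6 + (1/2)*(-4202299/285512) = -6 - 4202299/571024 = -7628443/571024 ≈ -13.359)
F = -2710
((-451 + (F - 1*8035)) + g) + 15153 = ((-451 + (-2710 - 1*8035)) - 7628443/571024) + 15153 = ((-451 + (-2710 - 8035)) - 7628443/571024) + 15153 = ((-451 - 10745) - 7628443/571024) + 15153 = (-11196 - 7628443/571024) + 15153 = -6400813147/571024 + 15153 = 2251913525/571024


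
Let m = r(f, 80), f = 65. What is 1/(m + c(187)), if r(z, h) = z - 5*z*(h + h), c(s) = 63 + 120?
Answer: -1/51752 ≈ -1.9323e-5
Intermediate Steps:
c(s) = 183
r(z, h) = z - 10*h*z (r(z, h) = z - 5*z*2*h = z - 10*h*z)
m = -51935 (m = 65*(1 - 10*80) = 65*(1 - 800) = 65*(-799) = -51935)
1/(m + c(187)) = 1/(-51935 + 183) = 1/(-51752) = -1/51752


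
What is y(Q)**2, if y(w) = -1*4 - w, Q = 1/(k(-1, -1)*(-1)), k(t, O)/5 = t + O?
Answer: 1681/100 ≈ 16.810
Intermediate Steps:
k(t, O) = 5*O + 5*t (k(t, O) = 5*(t + O) = 5*(O + t) = 5*O + 5*t)
Q = 1/10 (Q = 1/((5*(-1) + 5*(-1))*(-1)) = 1/((-5 - 5)*(-1)) = 1/(-10*(-1)) = 1/10 ≈ 0.10000)
y(w) = -4 - w
y(Q)**2 = (-4 - 1*1/10)**2 = (-4 - 1/10)**2 = (-41/10)**2 = 1681/100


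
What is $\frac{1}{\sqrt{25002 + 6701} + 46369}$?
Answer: $\frac{46369}{2150052458} - \frac{7 \sqrt{647}}{2150052458} \approx 2.1484 \cdot 10^{-5}$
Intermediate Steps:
$\frac{1}{\sqrt{25002 + 6701} + 46369} = \frac{1}{\sqrt{31703} + 46369} = \frac{1}{7 \sqrt{647} + 46369} = \frac{1}{46369 + 7 \sqrt{647}}$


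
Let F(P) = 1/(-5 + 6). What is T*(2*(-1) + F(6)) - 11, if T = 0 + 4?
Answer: -15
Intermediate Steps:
T = 4
F(P) = 1 (F(P) = 1/1 = 1)
T*(2*(-1) + F(6)) - 11 = 4*(2*(-1) + 1) - 11 = 4*(-2 + 1) - 11 = 4*(-1) - 11 = -4 - 11 = -15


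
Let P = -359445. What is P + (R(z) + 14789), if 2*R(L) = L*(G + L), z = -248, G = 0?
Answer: -313904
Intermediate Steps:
R(L) = L**2/2 (R(L) = (L*(0 + L))/2 = (L*L)/2 = L**2/2)
P + (R(z) + 14789) = -359445 + ((1/2)*(-248)**2 + 14789) = -359445 + ((1/2)*61504 + 14789) = -359445 + (30752 + 14789) = -359445 + 45541 = -313904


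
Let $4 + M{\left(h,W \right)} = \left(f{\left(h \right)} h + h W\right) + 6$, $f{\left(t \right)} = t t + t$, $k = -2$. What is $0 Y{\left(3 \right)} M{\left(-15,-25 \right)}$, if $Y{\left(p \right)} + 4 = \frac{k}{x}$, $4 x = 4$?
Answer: $0$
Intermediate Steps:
$x = 1$ ($x = \frac{1}{4} \cdot 4 = 1$)
$f{\left(t \right)} = t + t^{2}$ ($f{\left(t \right)} = t^{2} + t = t + t^{2}$)
$Y{\left(p \right)} = -6$ ($Y{\left(p \right)} = -4 - \frac{2}{1} = -4 - 2 = -6$)
$M{\left(h,W \right)} = 2 + W h + h^{2} \left(1 + h\right)$ ($M{\left(h,W \right)} = -4 + \left(\left(h \left(1 + h\right) h + h W\right) + 6\right) = -4 + \left(\left(h^{2} \left(1 + h\right) + W h\right) + 6\right) = -4 + \left(\left(W h + h^{2} \left(1 + h\right)\right) + 6\right) = -4 + \left(6 + W h + h^{2} \left(1 + h\right)\right) = 2 + W h + h^{2} \left(1 + h\right)$)
$0 Y{\left(3 \right)} M{\left(-15,-25 \right)} = 0 \left(-6\right) \left(2 - -375 + \left(-15\right)^{2} \left(1 - 15\right)\right) = 0 \left(2 + 375 + 225 \left(-14\right)\right) = 0 \left(2 + 375 - 3150\right) = 0 \left(-2773\right) = 0$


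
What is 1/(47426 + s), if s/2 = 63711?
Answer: 1/174848 ≈ 5.7193e-6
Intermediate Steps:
s = 127422 (s = 2*63711 = 127422)
1/(47426 + s) = 1/(47426 + 127422) = 1/174848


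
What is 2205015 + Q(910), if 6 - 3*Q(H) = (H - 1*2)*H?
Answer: 5788771/3 ≈ 1.9296e+6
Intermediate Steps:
Q(H) = 2 - H*(-2 + H)/3 (Q(H) = 2 - (H - 1*2)*H/3 = 2 - (H - 2)*H/3 = 2 - (-2 + H)*H/3 = 2 - H*(-2 + H)/3)
2205015 + Q(910) = 2205015 + (2 - 1/3*910**2 + (2/3)*910) = 2205015 + (2 - 1/3*828100 + 1820/3) = 2205015 + (2 - 828100/3 + 1820/3) = 2205015 - 826274/3 = 5788771/3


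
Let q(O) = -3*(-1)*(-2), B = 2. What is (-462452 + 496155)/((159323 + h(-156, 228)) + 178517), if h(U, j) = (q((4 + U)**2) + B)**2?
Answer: 33703/337856 ≈ 0.099756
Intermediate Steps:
q(O) = -6 (q(O) = 3*(-2) = -6)
h(U, j) = 16 (h(U, j) = (-6 + 2)**2 = (-4)**2 = 16)
(-462452 + 496155)/((159323 + h(-156, 228)) + 178517) = (-462452 + 496155)/((159323 + 16) + 178517) = 33703/(159339 + 178517) = 33703/337856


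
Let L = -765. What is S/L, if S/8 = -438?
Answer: 1168/255 ≈ 4.5804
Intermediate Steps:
S = -3504 (S = 8*(-438) = -3504)
S/L = -3504/(-765) = -3504*(-1/765) = 1168/255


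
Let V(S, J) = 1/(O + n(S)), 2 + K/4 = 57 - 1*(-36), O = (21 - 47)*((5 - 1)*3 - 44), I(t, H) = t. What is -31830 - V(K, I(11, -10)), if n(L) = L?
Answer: -38068681/1196 ≈ -31830.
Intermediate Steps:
O = 832 (O = -26*(4*3 - 44) = -26*(12 - 44) = -26*(-32) = 832)
K = 364 (K = -8 + 4*(57 - 1*(-36)) = -8 + 4*(57 + 36) = -8 + 4*93 = -8 + 372 = 364)
V(S, J) = 1/(832 + S)
-31830 - V(K, I(11, -10)) = -31830 - 1/(832 + 364) = -31830 - 1/1196 = -38068681/1196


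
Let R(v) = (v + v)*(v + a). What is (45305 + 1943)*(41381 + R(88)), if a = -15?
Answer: 2562211792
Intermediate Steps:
R(v) = 2*v*(-15 + v) (R(v) = (v + v)*(v - 15) = (2*v)*(-15 + v) = 2*v*(-15 + v))
(45305 + 1943)*(41381 + R(88)) = (45305 + 1943)*(41381 + 2*88*(-15 + 88)) = 47248*(41381 + 2*88*73) = 47248*(41381 + 12848) = 47248*54229 = 2562211792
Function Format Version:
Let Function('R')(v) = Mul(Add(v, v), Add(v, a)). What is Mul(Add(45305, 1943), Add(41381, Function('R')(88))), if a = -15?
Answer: 2562211792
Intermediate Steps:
Function('R')(v) = Mul(2, v, Add(-15, v)) (Function('R')(v) = Mul(Add(v, v), Add(v, -15)) = Mul(Mul(2, v), Add(-15, v)) = Mul(2, v, Add(-15, v)))
Mul(Add(45305, 1943), Add(41381, Function('R')(88))) = Mul(Add(45305, 1943), Add(41381, Mul(2, 88, Add(-15, 88)))) = Mul(47248, Add(41381, Mul(2, 88, 73))) = Mul(47248, Add(41381, 12848)) = Mul(47248, 54229) = 2562211792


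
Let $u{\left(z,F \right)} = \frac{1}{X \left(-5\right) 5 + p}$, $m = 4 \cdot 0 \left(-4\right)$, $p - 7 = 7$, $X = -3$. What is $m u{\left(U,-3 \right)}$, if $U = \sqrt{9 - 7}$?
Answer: $0$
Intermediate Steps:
$p = 14$ ($p = 7 + 7 = 14$)
$m = 0$ ($m = 0 \left(-4\right) = 0$)
$U = \sqrt{2} \approx 1.4142$
$u{\left(z,F \right)} = \frac{1}{89}$ ($u{\left(z,F \right)} = \frac{1}{\left(-3\right) \left(-5\right) 5 + 14} = \frac{1}{15 \cdot 5 + 14} = \frac{1}{75 + 14} = \frac{1}{89}$)
$m u{\left(U,-3 \right)} = 0 \cdot \frac{1}{89} = 0$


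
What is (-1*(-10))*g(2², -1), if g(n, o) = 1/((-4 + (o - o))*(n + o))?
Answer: -⅚ ≈ -0.83333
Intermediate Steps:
g(n, o) = 1/(-4*n - 4*o) (g(n, o) = 1/((-4 + 0)*(n + o)) = 1/(-4*(n + o)) = 1/(-4*n - 4*o))
(-1*(-10))*g(2², -1) = (-1*(-10))*(-1/(4*2² + 4*(-1))) = 10*(-1/(4*4 - 4)) = 10*(-1/(16 - 4)) = 10*(-1/12) = -⅚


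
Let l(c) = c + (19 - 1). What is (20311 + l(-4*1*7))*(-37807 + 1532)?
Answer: -736418775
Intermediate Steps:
l(c) = 18 + c (l(c) = c + 18 = 18 + c)
(20311 + l(-4*1*7))*(-37807 + 1532) = (20311 + (18 - 4*1*7))*(-37807 + 1532) = (20311 + (18 - 4*7))*(-36275) = (20311 + (18 - 28))*(-36275) = (20311 - 10)*(-36275) = 20301*(-36275) = -736418775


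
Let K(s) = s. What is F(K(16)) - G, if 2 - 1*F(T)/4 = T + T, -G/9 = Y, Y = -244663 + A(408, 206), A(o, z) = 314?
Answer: -2199261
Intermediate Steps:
Y = -244349 (Y = -244663 + 314 = -244349)
G = 2199141 (G = -9*(-244349) = 2199141)
F(T) = 8 - 8*T (F(T) = 8 - 4*(T + T) = 8 - 8*T)
F(K(16)) - G = (8 - 8*16) - 1*2199141 = (8 - 128) - 2199141 = -120 - 2199141 = -2199261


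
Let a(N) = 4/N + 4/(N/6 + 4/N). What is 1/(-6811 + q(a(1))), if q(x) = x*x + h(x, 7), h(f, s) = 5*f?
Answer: -625/4225999 ≈ -0.00014789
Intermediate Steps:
a(N) = 4/N + 4/(4/N + N/6) (a(N) = 4/N + 4/(N*(⅙) + 4/N) = 4/N + 4/(N/6 + 4/N) = 4/N + 4/(4/N + N/6))
q(x) = x² + 5*x (q(x) = x*x + 5*x = x² + 5*x)
1/(-6811 + q(a(1))) = 1/(-6811 + (4*(24 + 7*1²)/(1*(24 + 1²)))*(5 + 4*(24 + 7*1²)/(1*(24 + 1²)))) = 1/(-6811 + (4*1*(24 + 7*1)/(24 + 1))*(5 + 4*1*(24 + 7*1)/(24 + 1))) = 1/(-6811 + (4*1*(24 + 7)/25)*(5 + 4*1*(24 + 7)/25)) = 1/(-6811 + (4*1*(1/25)*31)*(5 + 4*1*(1/25)*31)) = 1/(-6811 + 124*(5 + 124/25)/25) = 1/(-6811 + (124/25)*(249/25)) = 1/(-6811 + 30876/625) = 1/(-4225999/625) = -625/4225999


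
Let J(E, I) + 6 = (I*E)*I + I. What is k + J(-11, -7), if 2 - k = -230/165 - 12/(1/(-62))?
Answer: -42656/33 ≈ -1292.6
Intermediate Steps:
J(E, I) = -6 + I + E*I**2 (J(E, I) = -6 + ((I*E)*I + I) = -6 + ((E*I)*I + I) = -6 + (E*I**2 + I) = -6 + (I + E*I**2) = -6 + I + E*I**2)
k = -24440/33 (k = 2 - (-230/165 - 12/(1/(-62))) = 2 - (-230*1/165 - 12/(-1/62)) = 2 - (-46/33 - 12*(-62)) = 2 - (-46/33 + 744) = 2 - 1*24506/33 = 2 - 24506/33 = -24440/33 ≈ -740.61)
k + J(-11, -7) = -24440/33 + (-6 - 7 - 11*(-7)**2) = -24440/33 + (-6 - 7 - 11*49) = -24440/33 + (-6 - 7 - 539) = -24440/33 - 552 = -42656/33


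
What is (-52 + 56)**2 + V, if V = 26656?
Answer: 26672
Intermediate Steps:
(-52 + 56)**2 + V = (-52 + 56)**2 + 26656 = 4**2 + 26656 = 16 + 26656 = 26672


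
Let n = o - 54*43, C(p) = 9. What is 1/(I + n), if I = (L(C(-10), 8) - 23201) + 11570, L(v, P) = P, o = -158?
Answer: -1/14103 ≈ -7.0907e-5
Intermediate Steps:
n = -2480 (n = -158 - 54*43 = -158 - 2322 = -2480)
I = -11623 (I = (8 - 23201) + 11570 = -23193 + 11570 = -11623)
1/(I + n) = 1/(-11623 - 2480) = 1/(-14103) = -1/14103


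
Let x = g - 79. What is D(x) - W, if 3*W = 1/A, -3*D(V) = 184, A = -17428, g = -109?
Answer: -1068917/17428 ≈ -61.333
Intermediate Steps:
x = -188 (x = -109 - 79 = -188)
D(V) = -184/3 (D(V) = -⅓*184 = -184/3)
W = -1/52284 (W = (⅓)/(-17428) = (⅓)*(-1/17428) = -1/52284 ≈ -1.9126e-5)
D(x) - W = -184/3 - 1*(-1/52284) = -184/3 + 1/52284 = -1068917/17428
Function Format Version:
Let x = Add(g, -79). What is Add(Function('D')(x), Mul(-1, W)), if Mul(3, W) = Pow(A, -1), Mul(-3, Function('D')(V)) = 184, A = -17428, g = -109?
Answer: Rational(-1068917, 17428) ≈ -61.333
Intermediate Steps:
x = -188 (x = Add(-109, -79) = -188)
Function('D')(V) = Rational(-184, 3) (Function('D')(V) = Mul(Rational(-1, 3), 184) = Rational(-184, 3))
W = Rational(-1, 52284) (W = Mul(Rational(1, 3), Pow(-17428, -1)) = Mul(Rational(1, 3), Rational(-1, 17428)) = Rational(-1, 52284) ≈ -1.9126e-5)
Add(Function('D')(x), Mul(-1, W)) = Add(Rational(-184, 3), Mul(-1, Rational(-1, 52284))) = Add(Rational(-184, 3), Rational(1, 52284)) = Rational(-1068917, 17428)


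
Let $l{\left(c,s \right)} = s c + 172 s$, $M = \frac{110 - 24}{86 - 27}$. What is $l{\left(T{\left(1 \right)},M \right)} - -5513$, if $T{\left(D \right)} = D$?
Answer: $\frac{340145}{59} \approx 5765.2$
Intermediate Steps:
$M = \frac{86}{59} \approx 1.4576$
$l{\left(c,s \right)} = 172 s + c s$ ($l{\left(c,s \right)} = c s + 172 s = 172 s + c s$)
$l{\left(T{\left(1 \right)},M \right)} - -5513 = \frac{86 \left(172 + 1\right)}{59} - -5513 = \frac{86}{59} \cdot 173 + 5513 = \frac{14878}{59} + 5513 = \frac{340145}{59}$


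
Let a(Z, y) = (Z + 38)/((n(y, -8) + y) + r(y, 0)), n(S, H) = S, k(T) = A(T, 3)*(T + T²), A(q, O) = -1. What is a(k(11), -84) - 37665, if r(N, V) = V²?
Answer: -3163813/84 ≈ -37664.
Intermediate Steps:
k(T) = -T - T² (k(T) = -(T + T²) = -T - T²)
a(Z, y) = (38 + Z)/(2*y) (a(Z, y) = (Z + 38)/((y + y) + 0²) = (38 + Z)/(2*y + 0) = (38 + Z)/((2*y)) = (38 + Z)*(1/(2*y)) = (38 + Z)/(2*y))
a(k(11), -84) - 37665 = (½)*(38 - 1*11*(1 + 11))/(-84) - 37665 = (½)*(-1/84)*(38 - 1*11*12) - 37665 = (½)*(-1/84)*(38 - 132) - 37665 = (½)*(-1/84)*(-94) - 37665 = 47/84 - 37665 = -3163813/84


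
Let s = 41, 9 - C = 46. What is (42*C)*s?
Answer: -63714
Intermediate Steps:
C = -37 (C = 9 - 1*46 = 9 - 46 = -37)
(42*C)*s = (42*(-37))*41 = -1554*41 = -63714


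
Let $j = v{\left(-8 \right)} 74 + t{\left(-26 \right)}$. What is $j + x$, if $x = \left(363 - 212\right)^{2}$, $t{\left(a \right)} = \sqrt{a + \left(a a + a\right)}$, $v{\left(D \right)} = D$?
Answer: $22209 + 4 \sqrt{39} \approx 22234.0$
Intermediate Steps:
$t{\left(a \right)} = \sqrt{a^{2} + 2 a}$ ($t{\left(a \right)} = \sqrt{a + \left(a^{2} + a\right)} = \sqrt{a + \left(a + a^{2}\right)} = \sqrt{a^{2} + 2 a}$)
$j = -592 + 4 \sqrt{39}$ ($j = \left(-8\right) 74 + \sqrt{- 26 \left(2 - 26\right)} = -592 + \sqrt{\left(-26\right) \left(-24\right)} = -592 + \sqrt{624} = -592 + 4 \sqrt{39} \approx -567.02$)
$x = 22801$ ($x = 151^{2} = 22801$)
$j + x = \left(-592 + 4 \sqrt{39}\right) + 22801 = 22209 + 4 \sqrt{39}$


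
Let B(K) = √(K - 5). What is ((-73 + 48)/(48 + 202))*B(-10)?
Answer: -I*√15/10 ≈ -0.3873*I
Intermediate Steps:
B(K) = √(-5 + K)
((-73 + 48)/(48 + 202))*B(-10) = ((-73 + 48)/(48 + 202))*√(-5 - 10) = (-25/250)*√(-15) = (-25*1/250)*(I*√15) = -I*√15/10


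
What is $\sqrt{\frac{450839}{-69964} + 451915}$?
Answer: $\frac{\sqrt{553018722895511}}{34982} \approx 672.24$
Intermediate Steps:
$\sqrt{\frac{450839}{-69964} + 451915} = \sqrt{450839 \left(- \frac{1}{69964}\right) + 451915} = \sqrt{- \frac{450839}{69964} + 451915} = \sqrt{\frac{31617330221}{69964}} = \frac{\sqrt{553018722895511}}{34982}$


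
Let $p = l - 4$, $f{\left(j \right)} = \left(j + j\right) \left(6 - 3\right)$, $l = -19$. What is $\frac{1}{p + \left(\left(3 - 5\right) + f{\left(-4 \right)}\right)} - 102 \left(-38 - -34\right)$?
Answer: $\frac{19991}{49} \approx 407.98$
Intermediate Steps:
$f{\left(j \right)} = 6 j$ ($f{\left(j \right)} = 2 j 3 = 6 j$)
$p = -23$ ($p = -19 - 4 = -23$)
$\frac{1}{p + \left(\left(3 - 5\right) + f{\left(-4 \right)}\right)} - 102 \left(-38 - -34\right) = \frac{1}{-23 + \left(\left(3 - 5\right) + 6 \left(-4\right)\right)} - 102 \left(-38 - -34\right) = \frac{1}{-23 - 26} - 102 \left(-38 + 34\right) = \frac{1}{-23 - 26} - -408 = \frac{1}{-49} + 408 = - \frac{1}{49} + 408 = \frac{19991}{49}$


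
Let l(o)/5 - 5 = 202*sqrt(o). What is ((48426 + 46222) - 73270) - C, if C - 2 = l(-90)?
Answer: 21351 - 3030*I*sqrt(10) ≈ 21351.0 - 9581.7*I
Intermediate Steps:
l(o) = 25 + 1010*sqrt(o) (l(o) = 25 + 5*(202*sqrt(o)) = 25 + 1010*sqrt(o))
C = 27 + 3030*I*sqrt(10) (C = 2 + (25 + 1010*sqrt(-90)) = 2 + (25 + 1010*(3*I*sqrt(10))) = 2 + (25 + 3030*I*sqrt(10)) = 27 + 3030*I*sqrt(10) ≈ 27.0 + 9581.7*I)
((48426 + 46222) - 73270) - C = ((48426 + 46222) - 73270) - (27 + 3030*I*sqrt(10)) = (94648 - 73270) + (-27 - 3030*I*sqrt(10)) = 21378 + (-27 - 3030*I*sqrt(10)) = 21351 - 3030*I*sqrt(10)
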